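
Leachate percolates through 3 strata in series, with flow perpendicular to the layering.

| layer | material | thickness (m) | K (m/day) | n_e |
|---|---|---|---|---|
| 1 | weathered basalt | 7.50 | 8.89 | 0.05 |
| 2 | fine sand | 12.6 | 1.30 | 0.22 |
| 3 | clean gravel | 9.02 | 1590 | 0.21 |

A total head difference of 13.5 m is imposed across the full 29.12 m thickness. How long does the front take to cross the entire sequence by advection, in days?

3.94

With flow normal to the layers, continuity requires the same specific discharge q through every layer.
Σ(b_i/K_i) = 7.50/8.89 + 12.6/1.30 + 9.02/1590 = 10.54 d.
q = Δh / Σ(b_i/K_i) = 13.5 / 10.54 = 1.281 m/day.
In each layer the seepage velocity is v_i = q/n_i, so the layer transit time is t_i = b_i·n_i / q:
  layer 1 (weathered basalt): t_1 = 7.50 × 0.05 / 1.281 = 0.2928 d
  layer 2 (fine sand): t_2 = 12.6 × 0.22 / 1.281 = 2.165 d
  layer 3 (clean gravel): t_3 = 9.02 × 0.21 / 1.281 = 1.479 d
Total t = Σ t_i = 3.936 days.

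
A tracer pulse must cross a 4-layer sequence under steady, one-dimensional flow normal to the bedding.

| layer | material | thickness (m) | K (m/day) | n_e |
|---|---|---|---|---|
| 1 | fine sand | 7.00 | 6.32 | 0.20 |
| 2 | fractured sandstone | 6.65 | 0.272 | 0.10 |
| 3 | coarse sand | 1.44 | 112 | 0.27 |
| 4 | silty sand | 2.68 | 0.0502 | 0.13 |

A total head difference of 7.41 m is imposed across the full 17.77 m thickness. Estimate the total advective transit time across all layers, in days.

With flow normal to the layers, continuity requires the same specific discharge q through every layer.
Σ(b_i/K_i) = 7.00/6.32 + 6.65/0.272 + 1.44/112 + 2.68/0.0502 = 78.96 d.
q = Δh / Σ(b_i/K_i) = 7.41 / 78.96 = 0.09385 m/day.
In each layer the seepage velocity is v_i = q/n_i, so the layer transit time is t_i = b_i·n_i / q:
  layer 1 (fine sand): t_1 = 7.00 × 0.20 / 0.09385 = 14.92 d
  layer 2 (fractured sandstone): t_2 = 6.65 × 0.10 / 0.09385 = 7.086 d
  layer 3 (coarse sand): t_3 = 1.44 × 0.27 / 0.09385 = 4.143 d
  layer 4 (silty sand): t_4 = 2.68 × 0.13 / 0.09385 = 3.712 d
Total t = Σ t_i = 29.86 days.

29.9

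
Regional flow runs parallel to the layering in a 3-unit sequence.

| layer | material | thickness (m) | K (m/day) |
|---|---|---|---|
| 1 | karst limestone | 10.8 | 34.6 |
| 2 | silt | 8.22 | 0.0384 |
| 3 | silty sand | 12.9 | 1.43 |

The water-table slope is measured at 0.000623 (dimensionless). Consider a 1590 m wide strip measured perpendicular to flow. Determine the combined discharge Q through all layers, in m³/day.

Flow is parallel to layering, so each bed carries its own Darcy discharge and the transmissivities add.
Σ(K_i·b_i) = 34.6×10.8 + 0.0384×8.22 + 1.43×12.9 = 392.4 m²/day.
Hydraulic gradient i = 0.000623.
Q = Σ(K_i·b_i) · W · i = 392.4 × 1590 × 0.0006230 = 388.7 m³/day.

389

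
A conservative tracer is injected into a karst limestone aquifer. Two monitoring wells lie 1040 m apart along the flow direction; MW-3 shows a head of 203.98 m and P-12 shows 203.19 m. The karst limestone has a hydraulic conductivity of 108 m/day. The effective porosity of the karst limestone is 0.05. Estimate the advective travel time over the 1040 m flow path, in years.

1.74

Hydraulic gradient i = (203.98 − 203.19) / 1040 = 0.79 / 1040 = 0.0007596.
Darcy flux q = K · i = 108.0 × 0.0007596 = 0.08204 m/day.
Seepage velocity v = q / n_e = 0.08204 / 0.05 = 1.641 m/day.
Travel time t = L / v = 1040 / 1.641 = 633.8 days = 1.735 years.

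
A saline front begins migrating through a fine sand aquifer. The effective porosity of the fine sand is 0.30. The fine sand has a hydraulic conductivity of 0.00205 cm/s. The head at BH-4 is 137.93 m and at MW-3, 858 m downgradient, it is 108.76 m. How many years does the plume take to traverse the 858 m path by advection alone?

Convert K: 0.00205 cm/s × 864 = 1.771 m/day.
Hydraulic gradient i = (137.93 − 108.76) / 858 = 29.17 / 858 = 0.03400.
Darcy flux q = K · i = 1.771 × 0.03400 = 0.06022 m/day.
Seepage velocity v = q / n_e = 0.06022 / 0.30 = 0.2007 m/day.
Travel time t = L / v = 858 / 0.2007 = 4275 days = 11.70 years.

11.7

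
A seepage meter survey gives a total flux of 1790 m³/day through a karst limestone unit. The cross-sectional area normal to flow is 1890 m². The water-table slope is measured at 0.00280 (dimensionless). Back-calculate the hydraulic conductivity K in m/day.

338

Hydraulic gradient i = 0.00280.
From Q = K·A·i, K = Q / (A·i) = 1790 / (1890 × 0.002800) = 338.2 m/day.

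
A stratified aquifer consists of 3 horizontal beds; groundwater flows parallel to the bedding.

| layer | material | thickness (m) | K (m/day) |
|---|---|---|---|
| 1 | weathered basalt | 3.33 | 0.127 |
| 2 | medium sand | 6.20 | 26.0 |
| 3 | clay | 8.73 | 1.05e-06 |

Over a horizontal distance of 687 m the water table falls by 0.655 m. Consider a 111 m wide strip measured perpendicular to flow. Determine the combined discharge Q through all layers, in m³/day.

Flow is parallel to layering, so each bed carries its own Darcy discharge and the transmissivities add.
Σ(K_i·b_i) = 0.127×3.33 + 26.0×6.20 + 1.05e-06×8.73 = 161.6 m²/day.
Hydraulic gradient i = Δh / L = 0.655 / 687 = 0.0009534.
Q = Σ(K_i·b_i) · W · i = 161.6 × 111 × 0.0009534 = 17.10 m³/day.

17.1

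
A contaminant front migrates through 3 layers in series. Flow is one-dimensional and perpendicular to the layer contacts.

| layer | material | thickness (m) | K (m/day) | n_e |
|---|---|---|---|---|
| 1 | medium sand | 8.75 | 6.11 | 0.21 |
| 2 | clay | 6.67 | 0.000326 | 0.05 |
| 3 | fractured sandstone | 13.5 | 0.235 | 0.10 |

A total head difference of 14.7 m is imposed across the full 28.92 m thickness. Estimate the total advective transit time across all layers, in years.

With flow normal to the layers, continuity requires the same specific discharge q through every layer.
Σ(b_i/K_i) = 8.75/6.11 + 6.67/0.000326 + 13.5/0.235 = 20519 d.
q = Δh / Σ(b_i/K_i) = 14.7 / 20519 = 0.0007164 m/day.
In each layer the seepage velocity is v_i = q/n_i, so the layer transit time is t_i = b_i·n_i / q:
  layer 1 (medium sand): t_1 = 8.75 × 0.21 / 0.0007164 = 2565 d
  layer 2 (clay): t_2 = 6.67 × 0.05 / 0.0007164 = 465.5 d
  layer 3 (fractured sandstone): t_3 = 13.5 × 0.10 / 0.0007164 = 1884 d
Total t = Σ t_i = 4915 days = 13.46 years.

13.5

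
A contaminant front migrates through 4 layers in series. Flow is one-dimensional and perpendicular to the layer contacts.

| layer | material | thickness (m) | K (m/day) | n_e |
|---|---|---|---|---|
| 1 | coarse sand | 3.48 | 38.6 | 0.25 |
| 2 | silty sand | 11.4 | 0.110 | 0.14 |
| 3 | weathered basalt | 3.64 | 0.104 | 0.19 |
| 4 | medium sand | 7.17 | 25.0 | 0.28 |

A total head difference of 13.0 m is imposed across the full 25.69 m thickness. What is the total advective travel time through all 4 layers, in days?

With flow normal to the layers, continuity requires the same specific discharge q through every layer.
Σ(b_i/K_i) = 3.48/38.6 + 11.4/0.110 + 3.64/0.104 + 7.17/25.0 = 139.0 d.
q = Δh / Σ(b_i/K_i) = 13.0 / 139.0 = 0.09352 m/day.
In each layer the seepage velocity is v_i = q/n_i, so the layer transit time is t_i = b_i·n_i / q:
  layer 1 (coarse sand): t_1 = 3.48 × 0.25 / 0.09352 = 9.303 d
  layer 2 (silty sand): t_2 = 11.4 × 0.14 / 0.09352 = 17.07 d
  layer 3 (weathered basalt): t_3 = 3.64 × 0.19 / 0.09352 = 7.396 d
  layer 4 (medium sand): t_4 = 7.17 × 0.28 / 0.09352 = 21.47 d
Total t = Σ t_i = 55.23 days.

55.2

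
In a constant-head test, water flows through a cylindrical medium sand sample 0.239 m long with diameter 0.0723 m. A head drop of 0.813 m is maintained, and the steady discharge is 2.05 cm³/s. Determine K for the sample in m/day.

12.7

Cross-sectional area A = π·(d/2)² = π × (0.0723/2)² = 0.004106 m².
Convert discharge: 2.05 cm³/s = 2.050e-06 m³/s.
Darcy's law rearranged: K = Q·L / (A·Δh) = 2.050e-06 × 0.239 / (0.004106 × 0.813) = 0.0001468 m/s = 12.68 m/day.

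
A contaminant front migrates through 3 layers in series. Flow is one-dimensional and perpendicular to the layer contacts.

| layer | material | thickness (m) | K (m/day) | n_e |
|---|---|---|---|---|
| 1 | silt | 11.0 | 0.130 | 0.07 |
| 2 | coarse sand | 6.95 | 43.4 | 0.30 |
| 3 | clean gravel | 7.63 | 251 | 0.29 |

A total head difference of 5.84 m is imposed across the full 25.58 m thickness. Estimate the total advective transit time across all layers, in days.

With flow normal to the layers, continuity requires the same specific discharge q through every layer.
Σ(b_i/K_i) = 11.0/0.130 + 6.95/43.4 + 7.63/251 = 84.81 d.
q = Δh / Σ(b_i/K_i) = 5.84 / 84.81 = 0.06886 m/day.
In each layer the seepage velocity is v_i = q/n_i, so the layer transit time is t_i = b_i·n_i / q:
  layer 1 (silt): t_1 = 11.0 × 0.07 / 0.06886 = 11.18 d
  layer 2 (coarse sand): t_2 = 6.95 × 0.30 / 0.06886 = 30.28 d
  layer 3 (clean gravel): t_3 = 7.63 × 0.29 / 0.06886 = 32.13 d
Total t = Σ t_i = 73.59 days.

73.6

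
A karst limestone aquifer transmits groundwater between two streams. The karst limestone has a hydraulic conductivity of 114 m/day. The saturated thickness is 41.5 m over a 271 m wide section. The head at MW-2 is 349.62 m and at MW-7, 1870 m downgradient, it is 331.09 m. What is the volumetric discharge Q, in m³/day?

Cross-sectional area A = 271 × 41.5 = 11246 m².
Hydraulic gradient i = (349.62 − 331.09) / 1870 = 18.53 / 1870 = 0.009909.
Darcy's law: Q = K · A · i = 114.0 × 11246 × 0.009909 = 12704 m³/day.

12700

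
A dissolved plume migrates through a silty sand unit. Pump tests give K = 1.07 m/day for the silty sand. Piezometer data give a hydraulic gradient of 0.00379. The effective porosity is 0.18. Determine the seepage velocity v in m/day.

Hydraulic gradient i = 0.00379.
Darcy flux q = K · i = 1.070 × 0.003790 = 0.004055 m/day.
Seepage velocity v = q / n_e = 0.004055 / 0.18 = 0.02253 m/day.

0.0225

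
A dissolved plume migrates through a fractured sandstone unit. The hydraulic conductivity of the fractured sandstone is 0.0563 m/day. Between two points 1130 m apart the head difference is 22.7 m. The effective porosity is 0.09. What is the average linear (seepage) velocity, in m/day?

0.0126

Hydraulic gradient i = Δh / L = 22.7 / 1130 = 0.02009.
Darcy flux q = K · i = 0.05630 × 0.02009 = 0.001131 m/day.
Seepage velocity v = q / n_e = 0.001131 / 0.09 = 0.01257 m/day.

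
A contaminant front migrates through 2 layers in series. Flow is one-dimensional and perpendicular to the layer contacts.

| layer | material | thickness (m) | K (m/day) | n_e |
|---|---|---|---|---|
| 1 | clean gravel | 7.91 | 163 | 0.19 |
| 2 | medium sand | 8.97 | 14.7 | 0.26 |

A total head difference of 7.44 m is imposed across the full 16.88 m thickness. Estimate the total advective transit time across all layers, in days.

0.340

With flow normal to the layers, continuity requires the same specific discharge q through every layer.
Σ(b_i/K_i) = 7.91/163 + 8.97/14.7 = 0.6587 d.
q = Δh / Σ(b_i/K_i) = 7.44 / 0.6587 = 11.29 m/day.
In each layer the seepage velocity is v_i = q/n_i, so the layer transit time is t_i = b_i·n_i / q:
  layer 1 (clean gravel): t_1 = 7.91 × 0.19 / 11.29 = 0.1331 d
  layer 2 (medium sand): t_2 = 8.97 × 0.26 / 11.29 = 0.2065 d
Total t = Σ t_i = 0.3396 days.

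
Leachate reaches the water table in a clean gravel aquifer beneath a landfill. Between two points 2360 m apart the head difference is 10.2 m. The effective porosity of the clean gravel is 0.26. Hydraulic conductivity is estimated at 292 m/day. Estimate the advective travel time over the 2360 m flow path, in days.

Hydraulic gradient i = Δh / L = 10.2 / 2360 = 0.004322.
Darcy flux q = K · i = 292.0 × 0.004322 = 1.262 m/day.
Seepage velocity v = q / n_e = 1.262 / 0.26 = 4.854 m/day.
Travel time t = L / v = 2360 / 4.854 = 486.2 days.

486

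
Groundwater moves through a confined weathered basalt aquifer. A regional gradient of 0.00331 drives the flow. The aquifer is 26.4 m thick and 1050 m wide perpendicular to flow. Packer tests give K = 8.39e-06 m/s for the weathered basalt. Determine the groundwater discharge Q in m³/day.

66.5

Convert K: 8.39e-06 m/s × 86400 = 0.7249 m/day.
Cross-sectional area A = 1050 × 26.4 = 27720 m².
Hydraulic gradient i = 0.00331.
Darcy's law: Q = K · A · i = 0.7249 × 27720 × 0.003310 = 66.51 m³/day.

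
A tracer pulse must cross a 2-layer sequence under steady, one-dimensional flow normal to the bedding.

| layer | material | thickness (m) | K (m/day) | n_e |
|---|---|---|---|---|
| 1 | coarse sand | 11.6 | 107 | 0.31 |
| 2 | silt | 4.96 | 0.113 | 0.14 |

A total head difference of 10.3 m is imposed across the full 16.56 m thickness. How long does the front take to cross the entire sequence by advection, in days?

With flow normal to the layers, continuity requires the same specific discharge q through every layer.
Σ(b_i/K_i) = 11.6/107 + 4.96/0.113 = 44.00 d.
q = Δh / Σ(b_i/K_i) = 10.3 / 44.00 = 0.2341 m/day.
In each layer the seepage velocity is v_i = q/n_i, so the layer transit time is t_i = b_i·n_i / q:
  layer 1 (coarse sand): t_1 = 11.6 × 0.31 / 0.2341 = 15.36 d
  layer 2 (silt): t_2 = 4.96 × 0.14 / 0.2341 = 2.967 d
Total t = Σ t_i = 18.33 days.

18.3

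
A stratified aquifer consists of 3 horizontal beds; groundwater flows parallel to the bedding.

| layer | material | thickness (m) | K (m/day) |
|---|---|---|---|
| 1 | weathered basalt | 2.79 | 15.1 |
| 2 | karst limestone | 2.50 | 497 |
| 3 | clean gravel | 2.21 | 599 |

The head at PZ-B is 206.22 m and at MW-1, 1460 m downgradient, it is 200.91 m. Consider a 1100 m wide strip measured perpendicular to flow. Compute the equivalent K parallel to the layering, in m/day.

Flow is parallel to layering, so each bed carries its own Darcy discharge and the transmissivities add.
Σ(K_i·b_i) = 15.1×2.79 + 497×2.50 + 599×2.21 = 2608 m²/day.
Total thickness b = 7.500 m, so K_eq = Σ(K_i·b_i)/b = 347.8 m/day.

348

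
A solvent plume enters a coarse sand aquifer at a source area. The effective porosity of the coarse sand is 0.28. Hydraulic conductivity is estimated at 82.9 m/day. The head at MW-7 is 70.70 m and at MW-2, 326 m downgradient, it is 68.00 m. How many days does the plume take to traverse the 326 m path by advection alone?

Hydraulic gradient i = (70.70 − 68.00) / 326 = 2.7 / 326 = 0.008282.
Darcy flux q = K · i = 82.90 × 0.008282 = 0.6866 m/day.
Seepage velocity v = q / n_e = 0.6866 / 0.28 = 2.452 m/day.
Travel time t = L / v = 326 / 2.452 = 132.9 days.

133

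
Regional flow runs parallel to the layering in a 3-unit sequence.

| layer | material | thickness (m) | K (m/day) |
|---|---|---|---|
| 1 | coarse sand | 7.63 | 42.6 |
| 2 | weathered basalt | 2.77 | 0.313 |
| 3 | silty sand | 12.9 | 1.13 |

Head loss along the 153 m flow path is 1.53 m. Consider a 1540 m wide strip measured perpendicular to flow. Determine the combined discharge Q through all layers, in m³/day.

Flow is parallel to layering, so each bed carries its own Darcy discharge and the transmissivities add.
Σ(K_i·b_i) = 42.6×7.63 + 0.313×2.77 + 1.13×12.9 = 340.5 m²/day.
Hydraulic gradient i = Δh / L = 1.53 / 153 = 0.01000.
Q = Σ(K_i·b_i) · W · i = 340.5 × 1540 × 0.01000 = 5243 m³/day.

5240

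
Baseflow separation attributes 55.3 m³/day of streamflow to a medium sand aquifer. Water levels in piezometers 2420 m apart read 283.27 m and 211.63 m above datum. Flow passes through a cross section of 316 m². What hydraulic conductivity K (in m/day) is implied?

5.91

Hydraulic gradient i = (283.27 − 211.63) / 2420 = 71.64 / 2420 = 0.02960.
From Q = K·A·i, K = Q / (A·i) = 55.3 / (316.0 × 0.02960) = 5.912 m/day.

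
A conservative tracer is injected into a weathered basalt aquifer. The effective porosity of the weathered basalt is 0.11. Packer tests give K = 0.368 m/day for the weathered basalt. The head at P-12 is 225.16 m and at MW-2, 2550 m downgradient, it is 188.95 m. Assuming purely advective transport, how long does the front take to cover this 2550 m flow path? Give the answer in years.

Hydraulic gradient i = (225.16 − 188.95) / 2550 = 36.21 / 2550 = 0.01420.
Darcy flux q = K · i = 0.3680 × 0.01420 = 0.005226 m/day.
Seepage velocity v = q / n_e = 0.005226 / 0.11 = 0.04751 m/day.
Travel time t = L / v = 2550 / 0.04751 = 53678 days = 147.0 years.

147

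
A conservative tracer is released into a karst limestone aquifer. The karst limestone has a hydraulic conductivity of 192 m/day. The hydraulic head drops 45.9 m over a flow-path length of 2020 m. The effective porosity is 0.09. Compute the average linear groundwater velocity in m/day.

Hydraulic gradient i = Δh / L = 45.9 / 2020 = 0.02272.
Darcy flux q = K · i = 192.0 × 0.02272 = 4.363 m/day.
Seepage velocity v = q / n_e = 4.363 / 0.09 = 48.48 m/day.

48.5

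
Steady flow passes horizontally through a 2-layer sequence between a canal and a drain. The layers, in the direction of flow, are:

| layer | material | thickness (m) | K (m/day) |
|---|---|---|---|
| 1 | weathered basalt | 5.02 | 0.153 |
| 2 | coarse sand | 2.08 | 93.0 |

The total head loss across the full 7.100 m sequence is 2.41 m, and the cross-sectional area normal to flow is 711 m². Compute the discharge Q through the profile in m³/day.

Flow is perpendicular to layering, so the layers act in series and the equivalent K is the thickness-weighted harmonic mean.
Total thickness L = 5.02 + 2.08 = 7.100 m.
Σ(b_i/K_i) = 5.02/0.153 + 2.08/93.0 = 32.83 d.
K_eq = L / Σ(b_i/K_i) = 7.100 / 32.83 = 0.2162 m/day.
Q = K_eq · A · (Δh/L) = 0.2162 × 711 × (2.41/7.100) = 52.19 m³/day.

52.2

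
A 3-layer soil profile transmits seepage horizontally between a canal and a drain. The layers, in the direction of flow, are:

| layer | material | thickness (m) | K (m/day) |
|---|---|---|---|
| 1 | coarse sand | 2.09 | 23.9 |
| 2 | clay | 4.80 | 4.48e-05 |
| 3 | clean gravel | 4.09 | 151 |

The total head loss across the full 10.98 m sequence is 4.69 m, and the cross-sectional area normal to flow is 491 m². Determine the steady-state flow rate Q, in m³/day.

Flow is perpendicular to layering, so the layers act in series and the equivalent K is the thickness-weighted harmonic mean.
Total thickness L = 2.09 + 4.80 + 4.09 = 10.98 m.
Σ(b_i/K_i) = 2.09/23.9 + 4.80/4.48e-05 + 4.09/151 = 1.071e+05 d.
K_eq = L / Σ(b_i/K_i) = 10.98 / 1.071e+05 = 0.0001025 m/day.
Q = K_eq · A · (Δh/L) = 0.0001025 × 491 × (4.69/10.98) = 0.02149 m³/day.

0.0215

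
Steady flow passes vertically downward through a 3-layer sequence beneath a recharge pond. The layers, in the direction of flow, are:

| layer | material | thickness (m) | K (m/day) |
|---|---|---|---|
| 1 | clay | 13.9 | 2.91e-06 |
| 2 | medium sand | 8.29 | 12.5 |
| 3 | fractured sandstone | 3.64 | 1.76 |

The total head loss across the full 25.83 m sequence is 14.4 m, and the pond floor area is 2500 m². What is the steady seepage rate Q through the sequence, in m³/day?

0.00754

Flow is perpendicular to layering, so the layers act in series and the equivalent K is the thickness-weighted harmonic mean.
Total thickness L = 13.9 + 8.29 + 3.64 = 25.83 m.
Σ(b_i/K_i) = 13.9/2.91e-06 + 8.29/12.5 + 3.64/1.76 = 4.777e+06 d.
K_eq = L / Σ(b_i/K_i) = 25.83 / 4.777e+06 = 5.408e-06 m/day.
Q = K_eq · A · (Δh/L) = 5.408e-06 × 2500 × (14.4/25.83) = 0.007537 m³/day.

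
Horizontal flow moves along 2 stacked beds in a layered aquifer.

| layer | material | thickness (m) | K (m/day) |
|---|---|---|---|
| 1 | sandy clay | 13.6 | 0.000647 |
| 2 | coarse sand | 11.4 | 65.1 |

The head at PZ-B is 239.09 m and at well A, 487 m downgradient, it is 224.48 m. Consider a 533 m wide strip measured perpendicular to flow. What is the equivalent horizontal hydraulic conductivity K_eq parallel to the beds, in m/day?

Flow is parallel to layering, so each bed carries its own Darcy discharge and the transmissivities add.
Σ(K_i·b_i) = 0.000647×13.6 + 65.1×11.4 = 742.1 m²/day.
Total thickness b = 25.00 m, so K_eq = Σ(K_i·b_i)/b = 29.69 m/day.

29.7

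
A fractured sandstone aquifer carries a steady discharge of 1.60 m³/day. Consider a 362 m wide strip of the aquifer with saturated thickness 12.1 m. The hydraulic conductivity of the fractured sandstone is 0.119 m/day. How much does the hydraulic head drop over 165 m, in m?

0.506

Cross-sectional area A = 362 × 12.1 = 4380 m².
From Q = K·A·i, i = Q / (K·A) = 1.60 / (0.1190 × 4380) = 0.003070.
Head loss Δh = i · L = 0.003070 × 165 = 0.5065 m.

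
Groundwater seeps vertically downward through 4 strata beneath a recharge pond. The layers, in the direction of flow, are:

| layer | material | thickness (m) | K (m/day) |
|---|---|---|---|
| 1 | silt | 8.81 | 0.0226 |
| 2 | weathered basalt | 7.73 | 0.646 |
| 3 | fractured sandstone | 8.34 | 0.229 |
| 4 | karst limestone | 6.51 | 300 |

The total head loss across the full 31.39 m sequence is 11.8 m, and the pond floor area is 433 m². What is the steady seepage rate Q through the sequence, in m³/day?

Flow is perpendicular to layering, so the layers act in series and the equivalent K is the thickness-weighted harmonic mean.
Total thickness L = 8.81 + 7.73 + 8.34 + 6.51 = 31.39 m.
Σ(b_i/K_i) = 8.81/0.0226 + 7.73/0.646 + 8.34/0.229 + 6.51/300 = 438.2 d.
K_eq = L / Σ(b_i/K_i) = 31.39 / 438.2 = 0.07163 m/day.
Q = K_eq · A · (Δh/L) = 0.07163 × 433 × (11.8/31.39) = 11.66 m³/day.

11.7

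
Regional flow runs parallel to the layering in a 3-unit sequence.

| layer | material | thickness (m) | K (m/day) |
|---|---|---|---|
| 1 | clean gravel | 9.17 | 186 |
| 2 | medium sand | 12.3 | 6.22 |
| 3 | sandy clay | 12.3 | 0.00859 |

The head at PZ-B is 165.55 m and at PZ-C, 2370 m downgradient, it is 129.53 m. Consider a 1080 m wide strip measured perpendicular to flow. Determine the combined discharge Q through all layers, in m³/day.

Flow is parallel to layering, so each bed carries its own Darcy discharge and the transmissivities add.
Σ(K_i·b_i) = 186×9.17 + 6.22×12.3 + 0.00859×12.3 = 1782 m²/day.
Hydraulic gradient i = (165.55 − 129.53) / 2370 = 36.02 / 2370 = 0.01520.
Q = Σ(K_i·b_i) · W · i = 1782 × 1080 × 0.01520 = 29254 m³/day.

29300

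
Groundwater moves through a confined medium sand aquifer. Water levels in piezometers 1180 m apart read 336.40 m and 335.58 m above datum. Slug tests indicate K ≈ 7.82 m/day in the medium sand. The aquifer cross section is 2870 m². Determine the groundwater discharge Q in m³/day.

Hydraulic gradient i = (336.40 − 335.58) / 1180 = 0.82 / 1180 = 0.0006949.
Darcy's law: Q = K · A · i = 7.820 × 2870 × 0.0006949 = 15.60 m³/day.

15.6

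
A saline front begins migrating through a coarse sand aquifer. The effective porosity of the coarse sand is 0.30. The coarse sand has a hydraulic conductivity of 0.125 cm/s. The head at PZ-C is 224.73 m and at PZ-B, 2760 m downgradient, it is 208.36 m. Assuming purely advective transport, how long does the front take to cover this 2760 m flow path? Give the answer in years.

Convert K: 0.125 cm/s × 864 = 108.0 m/day.
Hydraulic gradient i = (224.73 − 208.36) / 2760 = 16.37 / 2760 = 0.005931.
Darcy flux q = K · i = 108.0 × 0.005931 = 0.6406 m/day.
Seepage velocity v = q / n_e = 0.6406 / 0.30 = 2.135 m/day.
Travel time t = L / v = 2760 / 2.135 = 1293 days = 3.539 years.

3.54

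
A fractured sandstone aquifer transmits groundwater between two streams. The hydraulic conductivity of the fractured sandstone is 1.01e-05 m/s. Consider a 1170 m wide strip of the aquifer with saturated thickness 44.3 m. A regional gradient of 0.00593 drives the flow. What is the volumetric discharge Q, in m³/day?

268

Convert K: 1.01e-05 m/s × 86400 = 0.8726 m/day.
Cross-sectional area A = 1170 × 44.3 = 51831 m².
Hydraulic gradient i = 0.00593.
Darcy's law: Q = K · A · i = 0.8726 × 51831 × 0.005930 = 268.2 m³/day.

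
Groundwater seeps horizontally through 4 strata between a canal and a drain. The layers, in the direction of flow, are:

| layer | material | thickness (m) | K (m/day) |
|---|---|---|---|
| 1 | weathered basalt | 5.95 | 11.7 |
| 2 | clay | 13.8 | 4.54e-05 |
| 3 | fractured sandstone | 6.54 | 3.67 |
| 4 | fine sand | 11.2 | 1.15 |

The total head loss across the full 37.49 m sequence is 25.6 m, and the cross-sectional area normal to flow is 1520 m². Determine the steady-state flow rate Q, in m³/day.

0.128

Flow is perpendicular to layering, so the layers act in series and the equivalent K is the thickness-weighted harmonic mean.
Total thickness L = 5.95 + 13.8 + 6.54 + 11.2 = 37.49 m.
Σ(b_i/K_i) = 5.95/11.7 + 13.8/4.54e-05 + 6.54/3.67 + 11.2/1.15 = 3.040e+05 d.
K_eq = L / Σ(b_i/K_i) = 37.49 / 3.040e+05 = 0.0001233 m/day.
Q = K_eq · A · (Δh/L) = 0.0001233 × 1520 × (25.6/37.49) = 0.1280 m³/day.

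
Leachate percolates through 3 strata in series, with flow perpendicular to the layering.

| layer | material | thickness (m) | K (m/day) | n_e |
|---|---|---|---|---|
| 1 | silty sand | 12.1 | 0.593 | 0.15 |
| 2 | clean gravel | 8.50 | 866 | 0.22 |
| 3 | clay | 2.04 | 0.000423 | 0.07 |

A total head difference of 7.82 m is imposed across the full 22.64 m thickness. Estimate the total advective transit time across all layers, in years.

6.49

With flow normal to the layers, continuity requires the same specific discharge q through every layer.
Σ(b_i/K_i) = 12.1/0.593 + 8.50/866 + 2.04/0.000423 = 4843 d.
q = Δh / Σ(b_i/K_i) = 7.82 / 4843 = 0.001615 m/day.
In each layer the seepage velocity is v_i = q/n_i, so the layer transit time is t_i = b_i·n_i / q:
  layer 1 (silty sand): t_1 = 12.1 × 0.15 / 0.001615 = 1124 d
  layer 2 (clean gravel): t_2 = 8.50 × 0.22 / 0.001615 = 1158 d
  layer 3 (clay): t_3 = 2.04 × 0.07 / 0.001615 = 88.44 d
Total t = Σ t_i = 2371 days = 6.490 years.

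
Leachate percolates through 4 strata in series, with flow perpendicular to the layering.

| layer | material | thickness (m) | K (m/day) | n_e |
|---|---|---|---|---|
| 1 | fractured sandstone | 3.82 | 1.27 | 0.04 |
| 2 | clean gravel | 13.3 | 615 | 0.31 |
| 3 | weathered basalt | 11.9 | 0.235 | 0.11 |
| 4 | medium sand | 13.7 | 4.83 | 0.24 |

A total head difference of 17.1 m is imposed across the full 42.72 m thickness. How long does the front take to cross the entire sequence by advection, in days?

29.3

With flow normal to the layers, continuity requires the same specific discharge q through every layer.
Σ(b_i/K_i) = 3.82/1.27 + 13.3/615 + 11.9/0.235 + 13.7/4.83 = 56.50 d.
q = Δh / Σ(b_i/K_i) = 17.1 / 56.50 = 0.3026 m/day.
In each layer the seepage velocity is v_i = q/n_i, so the layer transit time is t_i = b_i·n_i / q:
  layer 1 (fractured sandstone): t_1 = 3.82 × 0.04 / 0.3026 = 0.5049 d
  layer 2 (clean gravel): t_2 = 13.3 × 0.31 / 0.3026 = 13.62 d
  layer 3 (weathered basalt): t_3 = 11.9 × 0.11 / 0.3026 = 4.325 d
  layer 4 (medium sand): t_4 = 13.7 × 0.24 / 0.3026 = 10.86 d
Total t = Σ t_i = 29.32 days.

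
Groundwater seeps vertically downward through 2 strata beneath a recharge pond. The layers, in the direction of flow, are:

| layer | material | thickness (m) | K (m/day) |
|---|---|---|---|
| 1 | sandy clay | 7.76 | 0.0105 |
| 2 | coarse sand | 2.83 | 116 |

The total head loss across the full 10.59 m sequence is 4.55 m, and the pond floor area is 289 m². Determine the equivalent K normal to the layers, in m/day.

Flow is perpendicular to layering, so the layers act in series and the equivalent K is the thickness-weighted harmonic mean.
Total thickness L = 7.76 + 2.83 = 10.59 m.
Σ(b_i/K_i) = 7.76/0.0105 + 2.83/116 = 739.1 d.
K_eq = L / Σ(b_i/K_i) = 10.59 / 739.1 = 0.01433 m/day.

0.0143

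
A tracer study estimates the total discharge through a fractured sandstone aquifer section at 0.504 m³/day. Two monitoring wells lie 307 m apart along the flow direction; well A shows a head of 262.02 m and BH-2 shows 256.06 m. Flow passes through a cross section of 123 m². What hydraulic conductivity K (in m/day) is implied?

Hydraulic gradient i = (262.02 − 256.06) / 307 = 5.96 / 307 = 0.01941.
From Q = K·A·i, K = Q / (A·i) = 0.504 / (123.0 × 0.01941) = 0.2111 m/day.

0.211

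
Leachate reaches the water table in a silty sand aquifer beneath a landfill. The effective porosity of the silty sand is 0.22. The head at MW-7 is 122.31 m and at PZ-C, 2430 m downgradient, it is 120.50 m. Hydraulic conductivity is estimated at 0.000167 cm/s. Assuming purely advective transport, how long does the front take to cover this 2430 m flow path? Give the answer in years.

13600

Convert K: 0.000167 cm/s × 864 = 0.1443 m/day.
Hydraulic gradient i = (122.31 − 120.50) / 2430 = 1.81 / 2430 = 0.0007449.
Darcy flux q = K · i = 0.1443 × 0.0007449 = 0.0001075 m/day.
Seepage velocity v = q / n_e = 0.0001075 / 0.22 = 0.0004885 m/day.
Travel time t = L / v = 2430 / 0.0004885 = 4.974e+06 days = 13619 years.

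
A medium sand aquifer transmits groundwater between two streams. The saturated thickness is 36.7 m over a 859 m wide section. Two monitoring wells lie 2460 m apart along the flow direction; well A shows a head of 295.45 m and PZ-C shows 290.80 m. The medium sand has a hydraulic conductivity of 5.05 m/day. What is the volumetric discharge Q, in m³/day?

301

Cross-sectional area A = 859 × 36.7 = 31525 m².
Hydraulic gradient i = (295.45 − 290.80) / 2460 = 4.65 / 2460 = 0.001890.
Darcy's law: Q = K · A · i = 5.050 × 31525 × 0.001890 = 300.9 m³/day.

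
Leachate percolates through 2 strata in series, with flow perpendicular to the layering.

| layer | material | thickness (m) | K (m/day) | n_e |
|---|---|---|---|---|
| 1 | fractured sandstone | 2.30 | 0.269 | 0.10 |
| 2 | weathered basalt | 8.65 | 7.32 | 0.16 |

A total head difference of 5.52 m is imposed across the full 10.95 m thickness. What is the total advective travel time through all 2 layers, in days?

With flow normal to the layers, continuity requires the same specific discharge q through every layer.
Σ(b_i/K_i) = 2.30/0.269 + 8.65/7.32 = 9.732 d.
q = Δh / Σ(b_i/K_i) = 5.52 / 9.732 = 0.5672 m/day.
In each layer the seepage velocity is v_i = q/n_i, so the layer transit time is t_i = b_i·n_i / q:
  layer 1 (fractured sandstone): t_1 = 2.30 × 0.10 / 0.5672 = 0.4055 d
  layer 2 (weathered basalt): t_2 = 8.65 × 0.16 / 0.5672 = 2.440 d
Total t = Σ t_i = 2.846 days.

2.85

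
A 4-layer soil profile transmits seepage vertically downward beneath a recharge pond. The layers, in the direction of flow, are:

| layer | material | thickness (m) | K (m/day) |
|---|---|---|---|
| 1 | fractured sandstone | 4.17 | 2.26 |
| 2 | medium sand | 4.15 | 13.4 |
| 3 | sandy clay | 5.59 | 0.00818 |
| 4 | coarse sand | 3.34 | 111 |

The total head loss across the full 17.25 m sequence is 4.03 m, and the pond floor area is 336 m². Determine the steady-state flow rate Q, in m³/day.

1.98

Flow is perpendicular to layering, so the layers act in series and the equivalent K is the thickness-weighted harmonic mean.
Total thickness L = 4.17 + 4.15 + 5.59 + 3.34 = 17.25 m.
Σ(b_i/K_i) = 4.17/2.26 + 4.15/13.4 + 5.59/0.00818 + 3.34/111 = 685.6 d.
K_eq = L / Σ(b_i/K_i) = 17.25 / 685.6 = 0.02516 m/day.
Q = K_eq · A · (Δh/L) = 0.02516 × 336 × (4.03/17.25) = 1.975 m³/day.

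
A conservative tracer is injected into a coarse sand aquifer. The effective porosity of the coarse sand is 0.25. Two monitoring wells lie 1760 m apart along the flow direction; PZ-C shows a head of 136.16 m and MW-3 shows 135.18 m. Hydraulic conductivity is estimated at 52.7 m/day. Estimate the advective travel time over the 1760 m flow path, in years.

Hydraulic gradient i = (136.16 − 135.18) / 1760 = 0.98 / 1760 = 0.0005568.
Darcy flux q = K · i = 52.70 × 0.0005568 = 0.02934 m/day.
Seepage velocity v = q / n_e = 0.02934 / 0.25 = 0.1174 m/day.
Travel time t = L / v = 1760 / 0.1174 = 14994 days = 41.05 years.

41.1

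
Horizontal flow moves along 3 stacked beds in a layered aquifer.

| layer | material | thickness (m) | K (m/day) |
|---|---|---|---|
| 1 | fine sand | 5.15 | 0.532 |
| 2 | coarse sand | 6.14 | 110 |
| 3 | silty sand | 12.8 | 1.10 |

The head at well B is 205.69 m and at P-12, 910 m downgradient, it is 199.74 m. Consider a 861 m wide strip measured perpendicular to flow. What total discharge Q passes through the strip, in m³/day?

Flow is parallel to layering, so each bed carries its own Darcy discharge and the transmissivities add.
Σ(K_i·b_i) = 0.532×5.15 + 110×6.14 + 1.10×12.8 = 692.2 m²/day.
Hydraulic gradient i = (205.69 − 199.74) / 910 = 5.95 / 910 = 0.006538.
Q = Σ(K_i·b_i) · W · i = 692.2 × 861 × 0.006538 = 3897 m³/day.

3900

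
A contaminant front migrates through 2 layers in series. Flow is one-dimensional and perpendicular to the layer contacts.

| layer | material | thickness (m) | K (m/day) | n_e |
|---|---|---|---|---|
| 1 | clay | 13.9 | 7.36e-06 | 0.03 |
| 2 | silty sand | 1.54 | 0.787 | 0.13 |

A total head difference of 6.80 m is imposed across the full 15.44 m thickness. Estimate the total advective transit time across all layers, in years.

With flow normal to the layers, continuity requires the same specific discharge q through every layer.
Σ(b_i/K_i) = 13.9/7.36e-06 + 1.54/0.787 = 1.889e+06 d.
q = Δh / Σ(b_i/K_i) = 6.80 / 1.889e+06 = 3.601e-06 m/day.
In each layer the seepage velocity is v_i = q/n_i, so the layer transit time is t_i = b_i·n_i / q:
  layer 1 (clay): t_1 = 13.9 × 0.03 / 3.601e-06 = 1.158e+05 d
  layer 2 (silty sand): t_2 = 1.54 × 0.13 / 3.601e-06 = 55602 d
Total t = Σ t_i = 1.714e+05 days = 469.3 years.

469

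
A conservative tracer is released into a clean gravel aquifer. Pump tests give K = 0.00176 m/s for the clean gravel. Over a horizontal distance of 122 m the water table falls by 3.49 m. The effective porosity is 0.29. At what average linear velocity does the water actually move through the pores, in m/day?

15.0

Convert K: 0.00176 m/s × 86400 = 152.1 m/day.
Hydraulic gradient i = Δh / L = 3.49 / 122 = 0.02861.
Darcy flux q = K · i = 152.1 × 0.02861 = 4.350 m/day.
Seepage velocity v = q / n_e = 4.350 / 0.29 = 15.00 m/day.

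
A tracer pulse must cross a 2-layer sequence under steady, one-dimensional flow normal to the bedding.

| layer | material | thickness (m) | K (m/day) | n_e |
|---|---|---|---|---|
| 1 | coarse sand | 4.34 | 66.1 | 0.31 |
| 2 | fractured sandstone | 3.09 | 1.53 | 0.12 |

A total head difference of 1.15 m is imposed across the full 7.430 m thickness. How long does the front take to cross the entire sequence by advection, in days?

With flow normal to the layers, continuity requires the same specific discharge q through every layer.
Σ(b_i/K_i) = 4.34/66.1 + 3.09/1.53 = 2.085 d.
q = Δh / Σ(b_i/K_i) = 1.15 / 2.085 = 0.5515 m/day.
In each layer the seepage velocity is v_i = q/n_i, so the layer transit time is t_i = b_i·n_i / q:
  layer 1 (coarse sand): t_1 = 4.34 × 0.31 / 0.5515 = 2.440 d
  layer 2 (fractured sandstone): t_2 = 3.09 × 0.12 / 0.5515 = 0.6724 d
Total t = Σ t_i = 3.112 days.

3.11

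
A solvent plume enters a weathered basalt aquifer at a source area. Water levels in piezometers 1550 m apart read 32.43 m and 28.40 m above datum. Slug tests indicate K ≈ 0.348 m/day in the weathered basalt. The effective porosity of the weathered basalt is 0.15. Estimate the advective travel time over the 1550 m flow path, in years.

Hydraulic gradient i = (32.43 − 28.40) / 1550 = 4.03 / 1550 = 0.002600.
Darcy flux q = K · i = 0.3480 × 0.002600 = 0.0009048 m/day.
Seepage velocity v = q / n_e = 0.0009048 / 0.15 = 0.006032 m/day.
Travel time t = L / v = 1550 / 0.006032 = 2.570e+05 days = 703.5 years.

704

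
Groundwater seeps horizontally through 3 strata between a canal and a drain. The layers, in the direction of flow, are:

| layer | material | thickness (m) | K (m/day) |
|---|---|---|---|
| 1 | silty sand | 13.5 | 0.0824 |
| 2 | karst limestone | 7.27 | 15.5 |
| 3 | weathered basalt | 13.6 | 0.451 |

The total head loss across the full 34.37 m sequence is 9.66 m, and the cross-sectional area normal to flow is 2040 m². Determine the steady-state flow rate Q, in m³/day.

101

Flow is perpendicular to layering, so the layers act in series and the equivalent K is the thickness-weighted harmonic mean.
Total thickness L = 13.5 + 7.27 + 13.6 = 34.37 m.
Σ(b_i/K_i) = 13.5/0.0824 + 7.27/15.5 + 13.6/0.451 = 194.5 d.
K_eq = L / Σ(b_i/K_i) = 34.37 / 194.5 = 0.1767 m/day.
Q = K_eq · A · (Δh/L) = 0.1767 × 2040 × (9.66/34.37) = 101.3 m³/day.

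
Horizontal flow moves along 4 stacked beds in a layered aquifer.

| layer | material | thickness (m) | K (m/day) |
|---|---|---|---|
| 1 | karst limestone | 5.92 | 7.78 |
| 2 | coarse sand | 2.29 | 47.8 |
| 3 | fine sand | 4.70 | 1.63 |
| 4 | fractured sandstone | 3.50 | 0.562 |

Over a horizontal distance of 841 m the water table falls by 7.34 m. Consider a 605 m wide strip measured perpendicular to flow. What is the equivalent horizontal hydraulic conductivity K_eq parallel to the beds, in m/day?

Flow is parallel to layering, so each bed carries its own Darcy discharge and the transmissivities add.
Σ(K_i·b_i) = 7.78×5.92 + 47.8×2.29 + 1.63×4.70 + 0.562×3.50 = 165.1 m²/day.
Total thickness b = 16.41 m, so K_eq = Σ(K_i·b_i)/b = 10.06 m/day.

10.1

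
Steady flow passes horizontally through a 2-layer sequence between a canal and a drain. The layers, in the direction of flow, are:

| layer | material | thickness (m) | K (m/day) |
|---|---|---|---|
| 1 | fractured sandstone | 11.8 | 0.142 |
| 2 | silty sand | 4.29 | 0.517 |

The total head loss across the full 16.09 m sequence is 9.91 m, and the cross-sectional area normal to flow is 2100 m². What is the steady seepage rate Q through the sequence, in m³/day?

228

Flow is perpendicular to layering, so the layers act in series and the equivalent K is the thickness-weighted harmonic mean.
Total thickness L = 11.8 + 4.29 = 16.09 m.
Σ(b_i/K_i) = 11.8/0.142 + 4.29/0.517 = 91.40 d.
K_eq = L / Σ(b_i/K_i) = 16.09 / 91.40 = 0.1760 m/day.
Q = K_eq · A · (Δh/L) = 0.1760 × 2100 × (9.91/16.09) = 227.7 m³/day.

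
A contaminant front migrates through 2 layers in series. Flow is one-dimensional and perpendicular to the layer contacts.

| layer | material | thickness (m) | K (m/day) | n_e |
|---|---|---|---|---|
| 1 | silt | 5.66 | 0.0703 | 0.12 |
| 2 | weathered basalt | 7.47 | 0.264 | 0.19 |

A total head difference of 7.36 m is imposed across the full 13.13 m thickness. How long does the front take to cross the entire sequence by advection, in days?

With flow normal to the layers, continuity requires the same specific discharge q through every layer.
Σ(b_i/K_i) = 5.66/0.0703 + 7.47/0.264 = 108.8 d.
q = Δh / Σ(b_i/K_i) = 7.36 / 108.8 = 0.06764 m/day.
In each layer the seepage velocity is v_i = q/n_i, so the layer transit time is t_i = b_i·n_i / q:
  layer 1 (silt): t_1 = 5.66 × 0.12 / 0.06764 = 10.04 d
  layer 2 (weathered basalt): t_2 = 7.47 × 0.19 / 0.06764 = 20.98 d
Total t = Σ t_i = 31.02 days.

31.0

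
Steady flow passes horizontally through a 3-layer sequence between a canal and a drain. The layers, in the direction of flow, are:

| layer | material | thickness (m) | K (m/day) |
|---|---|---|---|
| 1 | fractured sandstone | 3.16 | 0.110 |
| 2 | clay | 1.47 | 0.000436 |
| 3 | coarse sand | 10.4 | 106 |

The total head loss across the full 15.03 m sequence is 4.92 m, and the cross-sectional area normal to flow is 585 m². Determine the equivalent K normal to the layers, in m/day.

0.00442

Flow is perpendicular to layering, so the layers act in series and the equivalent K is the thickness-weighted harmonic mean.
Total thickness L = 3.16 + 1.47 + 10.4 = 15.03 m.
Σ(b_i/K_i) = 3.16/0.110 + 1.47/0.000436 + 10.4/106 = 3400 d.
K_eq = L / Σ(b_i/K_i) = 15.03 / 3400 = 0.004420 m/day.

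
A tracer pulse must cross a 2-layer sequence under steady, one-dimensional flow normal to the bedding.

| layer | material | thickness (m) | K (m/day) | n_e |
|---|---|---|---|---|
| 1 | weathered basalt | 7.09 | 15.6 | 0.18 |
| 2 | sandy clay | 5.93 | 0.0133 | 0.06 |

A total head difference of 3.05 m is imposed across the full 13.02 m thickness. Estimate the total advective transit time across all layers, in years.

With flow normal to the layers, continuity requires the same specific discharge q through every layer.
Σ(b_i/K_i) = 7.09/15.6 + 5.93/0.0133 = 446.3 d.
q = Δh / Σ(b_i/K_i) = 3.05 / 446.3 = 0.006834 m/day.
In each layer the seepage velocity is v_i = q/n_i, so the layer transit time is t_i = b_i·n_i / q:
  layer 1 (weathered basalt): t_1 = 7.09 × 0.18 / 0.006834 = 186.8 d
  layer 2 (sandy clay): t_2 = 5.93 × 0.06 / 0.006834 = 52.07 d
Total t = Σ t_i = 238.8 days = 0.6538 years.

0.654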